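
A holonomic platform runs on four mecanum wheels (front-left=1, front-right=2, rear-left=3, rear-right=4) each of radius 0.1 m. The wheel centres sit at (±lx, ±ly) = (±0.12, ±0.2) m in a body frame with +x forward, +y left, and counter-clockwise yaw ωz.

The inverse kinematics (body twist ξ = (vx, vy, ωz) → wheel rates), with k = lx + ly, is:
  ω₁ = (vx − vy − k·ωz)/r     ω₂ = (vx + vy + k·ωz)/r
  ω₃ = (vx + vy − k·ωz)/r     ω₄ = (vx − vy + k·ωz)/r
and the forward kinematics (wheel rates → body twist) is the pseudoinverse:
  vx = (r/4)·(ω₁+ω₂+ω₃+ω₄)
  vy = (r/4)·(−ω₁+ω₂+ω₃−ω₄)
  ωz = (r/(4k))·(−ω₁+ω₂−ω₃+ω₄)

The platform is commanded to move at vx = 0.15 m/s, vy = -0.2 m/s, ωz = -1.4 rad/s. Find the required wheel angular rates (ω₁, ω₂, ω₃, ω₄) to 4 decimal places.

(7.9800, -4.9800, 3.9800, -0.9800)

k = lx + ly = 0.12 + 0.2 = 0.3200;  k·ωz = 0.3200·-1.4 = -0.4480
ω₁ (FL) = (vx − vy − k·ωz)/r = 0.7980/0.1 = 7.9800
ω₂ (FR) = (vx + vy + k·ωz)/r = -0.4980/0.1 = -4.9800
ω₃ (RL) = (vx + vy − k·ωz)/r = 0.3980/0.1 = 3.9800
ω₄ (RR) = (vx − vy + k·ωz)/r = -0.0980/0.1 = -0.9800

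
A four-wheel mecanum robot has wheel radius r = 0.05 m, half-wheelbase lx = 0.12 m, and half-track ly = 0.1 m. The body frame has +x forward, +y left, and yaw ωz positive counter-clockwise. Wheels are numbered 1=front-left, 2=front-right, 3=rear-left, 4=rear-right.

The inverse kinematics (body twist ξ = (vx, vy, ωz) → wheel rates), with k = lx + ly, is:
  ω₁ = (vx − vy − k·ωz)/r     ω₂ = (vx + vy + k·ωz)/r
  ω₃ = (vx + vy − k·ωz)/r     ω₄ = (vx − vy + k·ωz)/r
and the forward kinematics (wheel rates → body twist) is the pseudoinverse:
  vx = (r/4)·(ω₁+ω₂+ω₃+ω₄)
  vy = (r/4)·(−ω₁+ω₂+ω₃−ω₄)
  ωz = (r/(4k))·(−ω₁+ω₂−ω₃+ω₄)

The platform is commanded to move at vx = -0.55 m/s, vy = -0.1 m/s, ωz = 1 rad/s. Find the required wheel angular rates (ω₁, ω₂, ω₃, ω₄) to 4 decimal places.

k = lx + ly = 0.12 + 0.1 = 0.2200;  k·ωz = 0.2200·1 = 0.2200
ω₁ (FL) = (vx − vy − k·ωz)/r = -0.6700/0.05 = -13.4000
ω₂ (FR) = (vx + vy + k·ωz)/r = -0.4300/0.05 = -8.6000
ω₃ (RL) = (vx + vy − k·ωz)/r = -0.8700/0.05 = -17.4000
ω₄ (RR) = (vx − vy + k·ωz)/r = -0.2300/0.05 = -4.6000

(-13.4000, -8.6000, -17.4000, -4.6000)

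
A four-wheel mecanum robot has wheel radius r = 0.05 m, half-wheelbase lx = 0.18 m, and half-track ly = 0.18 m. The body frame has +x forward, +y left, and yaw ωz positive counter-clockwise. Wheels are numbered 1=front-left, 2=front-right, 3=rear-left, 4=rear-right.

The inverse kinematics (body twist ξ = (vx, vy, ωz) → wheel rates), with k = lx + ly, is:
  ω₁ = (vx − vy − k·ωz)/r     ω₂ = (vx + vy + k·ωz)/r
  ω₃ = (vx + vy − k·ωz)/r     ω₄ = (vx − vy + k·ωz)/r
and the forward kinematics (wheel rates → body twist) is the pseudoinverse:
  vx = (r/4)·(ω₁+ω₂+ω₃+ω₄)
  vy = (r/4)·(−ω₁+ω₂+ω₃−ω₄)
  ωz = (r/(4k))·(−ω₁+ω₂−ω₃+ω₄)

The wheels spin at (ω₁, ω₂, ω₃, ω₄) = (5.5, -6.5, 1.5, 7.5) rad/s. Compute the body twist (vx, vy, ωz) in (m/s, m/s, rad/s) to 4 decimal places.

(0.1000, -0.2250, -0.2083)

k = lx + ly = 0.18 + 0.18 = 0.3600
ω₁+ω₂+ω₃+ω₄ = 8.0000  →  vx = (0.05/4)·8.0000 = 0.1000
−ω₁+ω₂+ω₃−ω₄ = -18.0000  →  vy = (0.05/4)·-18.0000 = -0.2250
−ω₁+ω₂−ω₃+ω₄ = -6.0000  →  ωz = (0.05/1.4400)·-6.0000 = -0.2083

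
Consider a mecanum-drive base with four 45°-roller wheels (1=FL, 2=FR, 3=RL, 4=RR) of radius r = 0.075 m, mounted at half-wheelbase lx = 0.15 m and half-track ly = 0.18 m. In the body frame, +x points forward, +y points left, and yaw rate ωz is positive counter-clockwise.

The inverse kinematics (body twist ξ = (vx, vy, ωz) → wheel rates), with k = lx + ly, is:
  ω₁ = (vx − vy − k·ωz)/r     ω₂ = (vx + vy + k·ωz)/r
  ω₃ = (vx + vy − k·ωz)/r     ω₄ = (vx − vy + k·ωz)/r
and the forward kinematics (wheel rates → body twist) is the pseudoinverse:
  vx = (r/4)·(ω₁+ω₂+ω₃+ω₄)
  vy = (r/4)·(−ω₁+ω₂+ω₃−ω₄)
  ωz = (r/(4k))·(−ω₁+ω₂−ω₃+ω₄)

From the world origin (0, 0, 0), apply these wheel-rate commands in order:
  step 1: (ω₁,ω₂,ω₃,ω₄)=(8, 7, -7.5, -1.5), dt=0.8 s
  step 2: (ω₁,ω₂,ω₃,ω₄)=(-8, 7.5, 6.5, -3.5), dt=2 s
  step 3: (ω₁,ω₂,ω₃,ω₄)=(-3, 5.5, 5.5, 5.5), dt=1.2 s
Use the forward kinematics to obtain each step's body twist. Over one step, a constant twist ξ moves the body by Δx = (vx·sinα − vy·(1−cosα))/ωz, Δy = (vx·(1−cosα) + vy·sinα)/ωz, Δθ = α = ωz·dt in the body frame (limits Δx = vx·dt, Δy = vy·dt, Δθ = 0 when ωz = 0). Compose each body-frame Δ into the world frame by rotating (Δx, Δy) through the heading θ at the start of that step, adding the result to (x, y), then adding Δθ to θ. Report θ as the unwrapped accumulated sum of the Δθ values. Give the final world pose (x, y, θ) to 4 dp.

step 1: ξ=(vx,vy,ωz)=(0.1125, -0.1312, 0.2841), dt=0.8 → body Δ=(0.1011, -0.0939, 0.2273) → world pose (0.1011, -0.0939, 0.2273)
step 2: ξ=(vx,vy,ωz)=(0.0469, 0.4781, 0.3125), dt=2.0 → body Δ=(-0.2015, 0.9236, 0.6250) → world pose (-0.3033, 0.7605, 0.8523)
step 3: ξ=(vx,vy,ωz)=(0.2531, 0.1594, 0.4830), dt=1.2 → body Δ=(0.2331, 0.2663, 0.5795) → world pose (-0.3503, 1.1113, 1.4318)

(-0.3503, 1.1113, 1.4318)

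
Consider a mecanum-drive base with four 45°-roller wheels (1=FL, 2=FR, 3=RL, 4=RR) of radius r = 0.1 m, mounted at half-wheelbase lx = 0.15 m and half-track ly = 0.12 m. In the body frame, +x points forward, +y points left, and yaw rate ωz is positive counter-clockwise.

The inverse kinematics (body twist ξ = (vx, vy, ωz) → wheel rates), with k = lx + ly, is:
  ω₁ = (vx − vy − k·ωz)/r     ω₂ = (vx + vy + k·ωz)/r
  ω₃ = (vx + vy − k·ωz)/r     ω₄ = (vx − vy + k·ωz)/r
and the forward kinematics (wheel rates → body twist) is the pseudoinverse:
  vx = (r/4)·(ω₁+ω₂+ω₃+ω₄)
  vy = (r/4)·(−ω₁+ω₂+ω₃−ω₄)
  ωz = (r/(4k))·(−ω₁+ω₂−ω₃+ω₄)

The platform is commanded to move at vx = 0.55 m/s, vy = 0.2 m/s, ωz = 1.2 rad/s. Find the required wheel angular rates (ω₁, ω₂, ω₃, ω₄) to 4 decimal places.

(0.2600, 10.7400, 4.2600, 6.7400)

k = lx + ly = 0.15 + 0.12 = 0.2700;  k·ωz = 0.2700·1.2 = 0.3240
ω₁ (FL) = (vx − vy − k·ωz)/r = 0.0260/0.1 = 0.2600
ω₂ (FR) = (vx + vy + k·ωz)/r = 1.0740/0.1 = 10.7400
ω₃ (RL) = (vx + vy − k·ωz)/r = 0.4260/0.1 = 4.2600
ω₄ (RR) = (vx − vy + k·ωz)/r = 0.6740/0.1 = 6.7400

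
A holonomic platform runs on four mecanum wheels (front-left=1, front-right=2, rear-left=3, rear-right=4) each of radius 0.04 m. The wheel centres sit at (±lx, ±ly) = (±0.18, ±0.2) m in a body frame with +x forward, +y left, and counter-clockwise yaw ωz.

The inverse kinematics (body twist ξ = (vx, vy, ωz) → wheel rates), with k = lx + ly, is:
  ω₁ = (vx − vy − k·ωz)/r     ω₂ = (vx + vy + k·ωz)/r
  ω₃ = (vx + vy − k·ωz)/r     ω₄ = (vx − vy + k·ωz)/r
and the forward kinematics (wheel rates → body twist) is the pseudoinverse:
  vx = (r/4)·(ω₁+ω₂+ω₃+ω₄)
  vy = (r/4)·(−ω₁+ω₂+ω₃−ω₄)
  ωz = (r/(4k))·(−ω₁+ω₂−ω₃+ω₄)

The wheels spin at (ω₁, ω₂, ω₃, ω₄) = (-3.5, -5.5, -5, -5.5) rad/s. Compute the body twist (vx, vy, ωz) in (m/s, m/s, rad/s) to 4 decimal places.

k = lx + ly = 0.18 + 0.2 = 0.3800
ω₁+ω₂+ω₃+ω₄ = -19.5000  →  vx = (0.04/4)·-19.5000 = -0.1950
−ω₁+ω₂+ω₃−ω₄ = -1.5000  →  vy = (0.04/4)·-1.5000 = -0.0150
−ω₁+ω₂−ω₃+ω₄ = -2.5000  →  ωz = (0.04/1.5200)·-2.5000 = -0.0658

(-0.1950, -0.0150, -0.0658)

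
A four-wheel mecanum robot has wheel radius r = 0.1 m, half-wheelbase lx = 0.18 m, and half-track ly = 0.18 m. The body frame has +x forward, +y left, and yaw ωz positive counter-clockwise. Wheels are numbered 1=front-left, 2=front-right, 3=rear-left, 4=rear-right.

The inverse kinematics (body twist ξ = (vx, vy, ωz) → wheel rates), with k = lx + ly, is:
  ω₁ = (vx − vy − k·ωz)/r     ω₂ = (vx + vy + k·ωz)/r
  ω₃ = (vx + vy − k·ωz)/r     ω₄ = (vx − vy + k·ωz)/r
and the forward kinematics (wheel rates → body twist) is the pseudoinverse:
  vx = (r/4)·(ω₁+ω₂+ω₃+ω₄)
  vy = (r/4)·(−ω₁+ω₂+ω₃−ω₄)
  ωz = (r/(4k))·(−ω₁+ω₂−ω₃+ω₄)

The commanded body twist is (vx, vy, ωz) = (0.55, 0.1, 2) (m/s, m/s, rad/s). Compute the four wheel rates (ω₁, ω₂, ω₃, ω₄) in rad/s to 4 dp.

k = lx + ly = 0.18 + 0.18 = 0.3600;  k·ωz = 0.3600·2 = 0.7200
ω₁ (FL) = (vx − vy − k·ωz)/r = -0.2700/0.1 = -2.7000
ω₂ (FR) = (vx + vy + k·ωz)/r = 1.3700/0.1 = 13.7000
ω₃ (RL) = (vx + vy − k·ωz)/r = -0.0700/0.1 = -0.7000
ω₄ (RR) = (vx − vy + k·ωz)/r = 1.1700/0.1 = 11.7000

(-2.7000, 13.7000, -0.7000, 11.7000)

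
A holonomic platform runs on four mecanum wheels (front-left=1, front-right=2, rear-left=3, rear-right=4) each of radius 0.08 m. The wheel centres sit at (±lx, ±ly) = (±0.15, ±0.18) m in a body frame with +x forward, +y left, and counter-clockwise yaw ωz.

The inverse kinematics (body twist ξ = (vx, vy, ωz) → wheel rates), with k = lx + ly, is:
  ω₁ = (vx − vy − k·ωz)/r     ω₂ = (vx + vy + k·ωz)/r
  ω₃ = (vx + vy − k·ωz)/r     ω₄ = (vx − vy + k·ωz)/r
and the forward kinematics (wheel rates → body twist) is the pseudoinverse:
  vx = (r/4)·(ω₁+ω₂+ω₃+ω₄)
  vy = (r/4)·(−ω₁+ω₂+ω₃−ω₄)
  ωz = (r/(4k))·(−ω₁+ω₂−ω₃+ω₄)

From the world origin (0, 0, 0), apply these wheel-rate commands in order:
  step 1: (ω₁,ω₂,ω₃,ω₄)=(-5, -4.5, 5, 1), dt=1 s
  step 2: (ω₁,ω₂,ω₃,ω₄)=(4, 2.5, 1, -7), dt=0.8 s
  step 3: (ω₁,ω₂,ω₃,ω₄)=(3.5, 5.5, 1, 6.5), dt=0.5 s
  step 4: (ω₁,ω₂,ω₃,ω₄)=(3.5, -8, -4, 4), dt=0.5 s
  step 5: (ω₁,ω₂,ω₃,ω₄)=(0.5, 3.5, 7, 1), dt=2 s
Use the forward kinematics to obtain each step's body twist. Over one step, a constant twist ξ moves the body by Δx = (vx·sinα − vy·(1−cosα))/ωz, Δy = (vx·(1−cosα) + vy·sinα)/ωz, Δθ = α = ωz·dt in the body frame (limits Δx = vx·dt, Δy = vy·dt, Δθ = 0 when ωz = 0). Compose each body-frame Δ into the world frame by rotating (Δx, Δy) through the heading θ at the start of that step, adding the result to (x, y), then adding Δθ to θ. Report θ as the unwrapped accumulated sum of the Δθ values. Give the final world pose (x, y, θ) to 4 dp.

step 1: ξ=(vx,vy,ωz)=(-0.0700, 0.0900, -0.2121), dt=1.0 → body Δ=(-0.0600, 0.0967, -0.2121) → world pose (-0.0600, 0.0967, -0.2121)
step 2: ξ=(vx,vy,ωz)=(0.0100, 0.1300, -0.5758), dt=0.8 → body Δ=(0.0313, 0.0986, -0.4606) → world pose (-0.0087, 0.1865, -0.6727)
step 3: ξ=(vx,vy,ωz)=(0.3300, -0.0700, 0.4545), dt=0.5 → body Δ=(0.1675, -0.0160, 0.2273) → world pose (0.1124, 0.0695, -0.4455)
step 4: ξ=(vx,vy,ωz)=(-0.0900, -0.3900, -0.2121), dt=0.5 → body Δ=(-0.0552, -0.1923, -0.1061) → world pose (-0.0203, -0.0801, -0.5515)
step 5: ξ=(vx,vy,ωz)=(0.2400, 0.1800, -0.1818), dt=2.0 → body Δ=(0.5342, 0.2658, -0.3636) → world pose (0.5740, -0.1337, -0.9152)

(0.5740, -0.1337, -0.9152)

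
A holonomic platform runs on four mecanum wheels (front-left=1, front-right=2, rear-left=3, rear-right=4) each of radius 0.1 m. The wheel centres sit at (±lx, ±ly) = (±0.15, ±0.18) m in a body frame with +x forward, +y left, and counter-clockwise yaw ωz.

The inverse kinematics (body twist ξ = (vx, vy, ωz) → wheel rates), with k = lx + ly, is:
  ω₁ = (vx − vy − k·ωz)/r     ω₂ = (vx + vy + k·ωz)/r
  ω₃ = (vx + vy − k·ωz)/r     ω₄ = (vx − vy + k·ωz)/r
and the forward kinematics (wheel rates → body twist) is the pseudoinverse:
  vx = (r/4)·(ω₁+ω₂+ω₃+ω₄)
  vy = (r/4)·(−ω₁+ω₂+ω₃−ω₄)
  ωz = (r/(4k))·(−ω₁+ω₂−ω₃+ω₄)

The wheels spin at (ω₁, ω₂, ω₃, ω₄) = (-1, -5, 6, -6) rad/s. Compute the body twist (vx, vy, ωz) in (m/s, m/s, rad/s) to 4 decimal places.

k = lx + ly = 0.15 + 0.18 = 0.3300
ω₁+ω₂+ω₃+ω₄ = -6.0000  →  vx = (0.1/4)·-6.0000 = -0.1500
−ω₁+ω₂+ω₃−ω₄ = 8.0000  →  vy = (0.1/4)·8.0000 = 0.2000
−ω₁+ω₂−ω₃+ω₄ = -16.0000  →  ωz = (0.1/1.3200)·-16.0000 = -1.2121

(-0.1500, 0.2000, -1.2121)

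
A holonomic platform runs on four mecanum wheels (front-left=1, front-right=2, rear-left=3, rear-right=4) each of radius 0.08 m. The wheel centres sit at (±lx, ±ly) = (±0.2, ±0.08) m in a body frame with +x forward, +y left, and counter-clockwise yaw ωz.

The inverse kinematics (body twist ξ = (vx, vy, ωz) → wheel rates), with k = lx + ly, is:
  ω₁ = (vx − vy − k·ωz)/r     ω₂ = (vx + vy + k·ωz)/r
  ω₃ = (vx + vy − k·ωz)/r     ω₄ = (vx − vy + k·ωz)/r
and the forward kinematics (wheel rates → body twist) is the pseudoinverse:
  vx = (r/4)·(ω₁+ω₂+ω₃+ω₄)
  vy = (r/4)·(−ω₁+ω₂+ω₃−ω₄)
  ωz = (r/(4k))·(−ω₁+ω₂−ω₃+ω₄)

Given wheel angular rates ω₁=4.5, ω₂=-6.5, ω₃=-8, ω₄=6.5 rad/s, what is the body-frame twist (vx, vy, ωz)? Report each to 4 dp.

(-0.0700, -0.5100, 0.2500)

k = lx + ly = 0.2 + 0.08 = 0.2800
ω₁+ω₂+ω₃+ω₄ = -3.5000  →  vx = (0.08/4)·-3.5000 = -0.0700
−ω₁+ω₂+ω₃−ω₄ = -25.5000  →  vy = (0.08/4)·-25.5000 = -0.5100
−ω₁+ω₂−ω₃+ω₄ = 3.5000  →  ωz = (0.08/1.1200)·3.5000 = 0.2500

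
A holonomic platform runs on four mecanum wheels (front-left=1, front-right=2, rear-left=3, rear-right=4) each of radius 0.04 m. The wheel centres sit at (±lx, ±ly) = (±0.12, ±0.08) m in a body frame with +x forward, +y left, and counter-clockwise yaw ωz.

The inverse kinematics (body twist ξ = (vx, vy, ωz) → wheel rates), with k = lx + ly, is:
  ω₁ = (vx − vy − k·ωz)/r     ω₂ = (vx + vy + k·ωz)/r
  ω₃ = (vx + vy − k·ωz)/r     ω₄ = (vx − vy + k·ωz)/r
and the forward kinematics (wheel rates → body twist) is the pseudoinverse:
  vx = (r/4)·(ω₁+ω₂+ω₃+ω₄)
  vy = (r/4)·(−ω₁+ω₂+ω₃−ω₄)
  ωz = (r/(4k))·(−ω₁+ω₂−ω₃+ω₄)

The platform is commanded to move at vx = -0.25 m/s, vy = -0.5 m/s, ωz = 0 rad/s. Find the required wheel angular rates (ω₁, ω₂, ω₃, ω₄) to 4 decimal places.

k = lx + ly = 0.12 + 0.08 = 0.2000;  k·ωz = 0.2000·0 = 0.0000
ω₁ (FL) = (vx − vy − k·ωz)/r = 0.2500/0.04 = 6.2500
ω₂ (FR) = (vx + vy + k·ωz)/r = -0.7500/0.04 = -18.7500
ω₃ (RL) = (vx + vy − k·ωz)/r = -0.7500/0.04 = -18.7500
ω₄ (RR) = (vx − vy + k·ωz)/r = 0.2500/0.04 = 6.2500

(6.2500, -18.7500, -18.7500, 6.2500)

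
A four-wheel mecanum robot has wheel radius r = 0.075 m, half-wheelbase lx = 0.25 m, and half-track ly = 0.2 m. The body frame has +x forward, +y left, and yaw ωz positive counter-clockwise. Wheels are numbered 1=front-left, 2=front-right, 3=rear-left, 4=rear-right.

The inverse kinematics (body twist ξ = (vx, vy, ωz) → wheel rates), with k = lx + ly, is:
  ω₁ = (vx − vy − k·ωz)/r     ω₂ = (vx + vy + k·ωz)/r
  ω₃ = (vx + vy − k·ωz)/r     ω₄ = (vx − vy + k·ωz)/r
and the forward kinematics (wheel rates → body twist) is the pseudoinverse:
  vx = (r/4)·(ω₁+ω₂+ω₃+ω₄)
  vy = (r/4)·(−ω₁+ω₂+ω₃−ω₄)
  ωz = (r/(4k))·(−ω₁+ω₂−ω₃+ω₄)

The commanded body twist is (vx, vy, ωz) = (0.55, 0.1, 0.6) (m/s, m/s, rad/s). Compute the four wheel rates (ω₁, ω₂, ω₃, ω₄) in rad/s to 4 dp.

k = lx + ly = 0.25 + 0.2 = 0.4500;  k·ωz = 0.4500·0.6 = 0.2700
ω₁ (FL) = (vx − vy − k·ωz)/r = 0.1800/0.075 = 2.4000
ω₂ (FR) = (vx + vy + k·ωz)/r = 0.9200/0.075 = 12.2667
ω₃ (RL) = (vx + vy − k·ωz)/r = 0.3800/0.075 = 5.0667
ω₄ (RR) = (vx − vy + k·ωz)/r = 0.7200/0.075 = 9.6000

(2.4000, 12.2667, 5.0667, 9.6000)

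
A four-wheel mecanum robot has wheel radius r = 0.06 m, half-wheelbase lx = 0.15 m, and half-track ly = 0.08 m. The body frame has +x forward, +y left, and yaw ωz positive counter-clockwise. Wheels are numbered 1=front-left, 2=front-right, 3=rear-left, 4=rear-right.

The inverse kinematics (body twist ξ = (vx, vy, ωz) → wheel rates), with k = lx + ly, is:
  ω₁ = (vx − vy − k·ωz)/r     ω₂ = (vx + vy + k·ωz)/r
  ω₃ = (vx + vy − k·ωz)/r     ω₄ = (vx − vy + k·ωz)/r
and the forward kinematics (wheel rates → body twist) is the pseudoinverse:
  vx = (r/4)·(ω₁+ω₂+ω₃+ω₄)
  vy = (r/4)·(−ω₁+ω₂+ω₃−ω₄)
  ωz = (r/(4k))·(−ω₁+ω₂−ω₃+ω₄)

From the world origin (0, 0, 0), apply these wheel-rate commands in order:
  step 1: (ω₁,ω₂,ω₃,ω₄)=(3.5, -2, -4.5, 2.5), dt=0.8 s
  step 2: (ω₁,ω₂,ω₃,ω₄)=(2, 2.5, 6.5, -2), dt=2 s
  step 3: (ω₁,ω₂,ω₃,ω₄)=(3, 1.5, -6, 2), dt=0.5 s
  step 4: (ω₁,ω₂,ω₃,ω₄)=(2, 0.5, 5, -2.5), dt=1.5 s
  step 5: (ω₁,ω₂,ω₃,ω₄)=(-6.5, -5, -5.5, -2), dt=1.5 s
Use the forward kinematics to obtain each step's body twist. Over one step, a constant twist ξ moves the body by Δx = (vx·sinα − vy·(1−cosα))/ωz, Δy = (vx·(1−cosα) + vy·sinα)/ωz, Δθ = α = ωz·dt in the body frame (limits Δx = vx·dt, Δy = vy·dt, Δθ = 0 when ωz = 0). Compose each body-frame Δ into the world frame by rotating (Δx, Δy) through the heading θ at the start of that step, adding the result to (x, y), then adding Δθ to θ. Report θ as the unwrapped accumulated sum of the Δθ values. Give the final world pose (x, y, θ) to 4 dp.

step 1: ξ=(vx,vy,ωz)=(-0.0075, -0.1875, 0.0978), dt=0.8 → body Δ=(-0.0001, -0.1501, 0.0783) → world pose (-0.0001, -0.1501, 0.0783)
step 2: ξ=(vx,vy,ωz)=(0.1350, 0.1350, -0.5217), dt=2.0 → body Δ=(0.3521, 0.0951, -1.0435) → world pose (0.3435, -0.0278, -0.9652)
step 3: ξ=(vx,vy,ωz)=(0.0075, -0.1425, 0.4239), dt=0.5 → body Δ=(0.0112, -0.0703, 0.2120) → world pose (0.2921, -0.0771, -0.7533)
step 4: ξ=(vx,vy,ωz)=(0.0750, 0.0900, -0.5870), dt=1.5 → body Δ=(0.1542, 0.0718, -0.8804) → world pose (0.4537, -0.1302, -1.6337)
step 5: ξ=(vx,vy,ωz)=(-0.2850, -0.0300, 0.3261), dt=1.5 → body Δ=(-0.3999, -0.1457, 0.4891) → world pose (0.3334, 0.2781, -1.1446)

(0.3334, 0.2781, -1.1446)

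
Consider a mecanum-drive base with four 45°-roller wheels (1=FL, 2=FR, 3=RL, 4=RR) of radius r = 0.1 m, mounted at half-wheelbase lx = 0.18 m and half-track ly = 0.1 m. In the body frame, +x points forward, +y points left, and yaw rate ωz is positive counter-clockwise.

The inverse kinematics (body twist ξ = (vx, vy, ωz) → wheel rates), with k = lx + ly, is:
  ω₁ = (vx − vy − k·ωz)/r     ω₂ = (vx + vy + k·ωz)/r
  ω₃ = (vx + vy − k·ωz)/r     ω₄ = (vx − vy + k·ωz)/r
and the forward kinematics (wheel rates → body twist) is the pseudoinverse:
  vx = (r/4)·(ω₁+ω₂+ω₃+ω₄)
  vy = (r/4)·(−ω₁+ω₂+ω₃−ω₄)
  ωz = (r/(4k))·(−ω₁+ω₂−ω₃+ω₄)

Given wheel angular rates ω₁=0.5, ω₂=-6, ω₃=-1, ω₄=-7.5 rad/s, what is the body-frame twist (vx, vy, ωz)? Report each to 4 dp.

k = lx + ly = 0.18 + 0.1 = 0.2800
ω₁+ω₂+ω₃+ω₄ = -14.0000  →  vx = (0.1/4)·-14.0000 = -0.3500
−ω₁+ω₂+ω₃−ω₄ = 0.0000  →  vy = (0.1/4)·0.0000 = 0.0000
−ω₁+ω₂−ω₃+ω₄ = -13.0000  →  ωz = (0.1/1.1200)·-13.0000 = -1.1607

(-0.3500, 0.0000, -1.1607)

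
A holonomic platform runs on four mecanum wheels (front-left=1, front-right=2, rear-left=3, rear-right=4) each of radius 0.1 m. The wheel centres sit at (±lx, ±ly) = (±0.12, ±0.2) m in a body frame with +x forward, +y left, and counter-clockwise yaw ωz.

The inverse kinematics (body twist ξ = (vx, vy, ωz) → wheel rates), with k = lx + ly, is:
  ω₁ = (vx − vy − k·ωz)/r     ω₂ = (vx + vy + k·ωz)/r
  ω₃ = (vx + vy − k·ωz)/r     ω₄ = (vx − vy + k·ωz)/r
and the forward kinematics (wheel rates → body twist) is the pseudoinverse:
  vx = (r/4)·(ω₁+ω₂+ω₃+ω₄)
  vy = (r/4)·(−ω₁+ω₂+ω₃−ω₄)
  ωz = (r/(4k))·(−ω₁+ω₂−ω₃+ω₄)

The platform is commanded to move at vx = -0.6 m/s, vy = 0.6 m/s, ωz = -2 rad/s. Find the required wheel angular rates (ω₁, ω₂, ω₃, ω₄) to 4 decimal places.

k = lx + ly = 0.12 + 0.2 = 0.3200;  k·ωz = 0.3200·-2 = -0.6400
ω₁ (FL) = (vx − vy − k·ωz)/r = -0.5600/0.1 = -5.6000
ω₂ (FR) = (vx + vy + k·ωz)/r = -0.6400/0.1 = -6.4000
ω₃ (RL) = (vx + vy − k·ωz)/r = 0.6400/0.1 = 6.4000
ω₄ (RR) = (vx − vy + k·ωz)/r = -1.8400/0.1 = -18.4000

(-5.6000, -6.4000, 6.4000, -18.4000)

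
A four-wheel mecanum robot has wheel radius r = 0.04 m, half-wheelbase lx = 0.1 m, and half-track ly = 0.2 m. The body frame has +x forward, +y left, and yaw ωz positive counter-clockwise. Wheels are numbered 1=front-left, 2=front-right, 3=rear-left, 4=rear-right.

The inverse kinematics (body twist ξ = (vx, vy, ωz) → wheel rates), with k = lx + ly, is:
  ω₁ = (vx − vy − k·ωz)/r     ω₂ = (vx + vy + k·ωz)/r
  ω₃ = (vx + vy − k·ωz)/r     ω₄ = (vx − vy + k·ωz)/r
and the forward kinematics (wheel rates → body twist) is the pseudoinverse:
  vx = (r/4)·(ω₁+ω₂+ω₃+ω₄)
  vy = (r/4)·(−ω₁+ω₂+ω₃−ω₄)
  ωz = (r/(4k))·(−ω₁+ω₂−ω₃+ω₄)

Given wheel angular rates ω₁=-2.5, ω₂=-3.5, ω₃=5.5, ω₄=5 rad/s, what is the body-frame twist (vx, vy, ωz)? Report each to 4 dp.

(0.0450, -0.0050, -0.0500)

k = lx + ly = 0.1 + 0.2 = 0.3000
ω₁+ω₂+ω₃+ω₄ = 4.5000  →  vx = (0.04/4)·4.5000 = 0.0450
−ω₁+ω₂+ω₃−ω₄ = -0.5000  →  vy = (0.04/4)·-0.5000 = -0.0050
−ω₁+ω₂−ω₃+ω₄ = -1.5000  →  ωz = (0.04/1.2000)·-1.5000 = -0.0500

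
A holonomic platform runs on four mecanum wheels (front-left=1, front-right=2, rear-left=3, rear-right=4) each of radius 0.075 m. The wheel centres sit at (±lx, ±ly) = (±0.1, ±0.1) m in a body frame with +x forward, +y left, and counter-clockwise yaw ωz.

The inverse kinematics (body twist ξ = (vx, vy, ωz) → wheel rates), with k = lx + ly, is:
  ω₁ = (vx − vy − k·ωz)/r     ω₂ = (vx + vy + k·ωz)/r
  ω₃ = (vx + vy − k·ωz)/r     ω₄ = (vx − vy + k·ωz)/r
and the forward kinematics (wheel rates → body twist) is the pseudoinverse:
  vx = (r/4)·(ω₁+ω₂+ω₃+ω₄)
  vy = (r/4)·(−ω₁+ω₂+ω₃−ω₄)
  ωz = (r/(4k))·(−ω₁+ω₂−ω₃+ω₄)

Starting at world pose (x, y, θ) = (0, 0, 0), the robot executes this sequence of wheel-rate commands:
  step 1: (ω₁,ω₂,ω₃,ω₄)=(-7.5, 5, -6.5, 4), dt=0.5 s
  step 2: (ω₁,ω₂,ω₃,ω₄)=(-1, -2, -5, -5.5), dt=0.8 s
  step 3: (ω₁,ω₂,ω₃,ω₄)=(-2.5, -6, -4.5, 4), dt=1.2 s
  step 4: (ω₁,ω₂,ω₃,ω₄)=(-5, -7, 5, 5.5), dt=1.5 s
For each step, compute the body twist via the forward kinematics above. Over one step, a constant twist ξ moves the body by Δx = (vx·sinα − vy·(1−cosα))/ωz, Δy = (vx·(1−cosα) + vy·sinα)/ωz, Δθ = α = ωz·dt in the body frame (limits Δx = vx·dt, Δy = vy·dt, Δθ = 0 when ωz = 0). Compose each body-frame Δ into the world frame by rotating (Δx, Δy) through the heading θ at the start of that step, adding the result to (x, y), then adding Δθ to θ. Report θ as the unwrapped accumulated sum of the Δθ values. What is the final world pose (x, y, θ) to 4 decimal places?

step 1: ξ=(vx,vy,ωz)=(-0.0938, 0.0375, 2.1562), dt=0.5 → body Δ=(-0.0475, -0.0076, 1.0781) → world pose (-0.0475, -0.0076, 1.0781)
step 2: ξ=(vx,vy,ωz)=(-0.2531, -0.0094, -0.1406), dt=0.8 → body Δ=(-0.2025, 0.0039, -0.1125) → world pose (-0.1467, -0.1842, 0.9656)
step 3: ξ=(vx,vy,ωz)=(-0.1687, -0.2250, 0.4688), dt=1.2 → body Δ=(-0.1180, -0.3115, 0.5625) → world pose (0.0423, -0.4584, 1.5281)
step 4: ξ=(vx,vy,ωz)=(-0.0281, -0.0469, -0.1406), dt=1.5 → body Δ=(-0.0493, -0.0654, -0.2109) → world pose (0.1055, -0.5104, 1.3172)

(0.1055, -0.5104, 1.3172)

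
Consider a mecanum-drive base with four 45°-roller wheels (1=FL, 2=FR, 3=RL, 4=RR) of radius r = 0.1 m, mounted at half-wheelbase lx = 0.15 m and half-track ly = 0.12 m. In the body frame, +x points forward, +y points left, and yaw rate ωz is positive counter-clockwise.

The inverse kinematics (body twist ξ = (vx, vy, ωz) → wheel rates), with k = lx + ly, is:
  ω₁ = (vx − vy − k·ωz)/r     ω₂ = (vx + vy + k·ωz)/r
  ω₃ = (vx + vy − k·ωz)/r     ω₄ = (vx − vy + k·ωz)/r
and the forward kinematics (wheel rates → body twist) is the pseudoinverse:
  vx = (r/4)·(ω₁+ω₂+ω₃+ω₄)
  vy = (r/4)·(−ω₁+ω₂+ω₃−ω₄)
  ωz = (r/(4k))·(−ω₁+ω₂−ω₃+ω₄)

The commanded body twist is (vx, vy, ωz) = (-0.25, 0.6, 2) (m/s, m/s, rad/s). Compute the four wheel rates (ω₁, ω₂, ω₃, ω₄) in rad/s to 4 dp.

(-13.9000, 8.9000, -1.9000, -3.1000)

k = lx + ly = 0.15 + 0.12 = 0.2700;  k·ωz = 0.2700·2 = 0.5400
ω₁ (FL) = (vx − vy − k·ωz)/r = -1.3900/0.1 = -13.9000
ω₂ (FR) = (vx + vy + k·ωz)/r = 0.8900/0.1 = 8.9000
ω₃ (RL) = (vx + vy − k·ωz)/r = -0.1900/0.1 = -1.9000
ω₄ (RR) = (vx − vy + k·ωz)/r = -0.3100/0.1 = -3.1000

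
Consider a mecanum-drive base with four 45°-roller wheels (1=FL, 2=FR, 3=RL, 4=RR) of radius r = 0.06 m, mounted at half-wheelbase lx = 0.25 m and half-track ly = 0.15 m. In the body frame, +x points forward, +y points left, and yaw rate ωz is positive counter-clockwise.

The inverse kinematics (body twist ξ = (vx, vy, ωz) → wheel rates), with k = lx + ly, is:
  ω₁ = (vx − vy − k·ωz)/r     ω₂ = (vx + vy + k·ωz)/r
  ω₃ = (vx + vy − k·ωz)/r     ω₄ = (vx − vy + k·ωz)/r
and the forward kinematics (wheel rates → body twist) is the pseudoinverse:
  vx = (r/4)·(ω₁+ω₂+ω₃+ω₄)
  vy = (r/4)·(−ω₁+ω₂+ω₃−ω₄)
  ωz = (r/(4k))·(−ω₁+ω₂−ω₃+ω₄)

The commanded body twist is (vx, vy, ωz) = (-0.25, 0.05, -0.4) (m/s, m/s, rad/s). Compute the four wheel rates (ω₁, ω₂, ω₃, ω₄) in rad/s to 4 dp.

k = lx + ly = 0.25 + 0.15 = 0.4000;  k·ωz = 0.4000·-0.4 = -0.1600
ω₁ (FL) = (vx − vy − k·ωz)/r = -0.1400/0.06 = -2.3333
ω₂ (FR) = (vx + vy + k·ωz)/r = -0.3600/0.06 = -6.0000
ω₃ (RL) = (vx + vy − k·ωz)/r = -0.0400/0.06 = -0.6667
ω₄ (RR) = (vx − vy + k·ωz)/r = -0.4600/0.06 = -7.6667

(-2.3333, -6.0000, -0.6667, -7.6667)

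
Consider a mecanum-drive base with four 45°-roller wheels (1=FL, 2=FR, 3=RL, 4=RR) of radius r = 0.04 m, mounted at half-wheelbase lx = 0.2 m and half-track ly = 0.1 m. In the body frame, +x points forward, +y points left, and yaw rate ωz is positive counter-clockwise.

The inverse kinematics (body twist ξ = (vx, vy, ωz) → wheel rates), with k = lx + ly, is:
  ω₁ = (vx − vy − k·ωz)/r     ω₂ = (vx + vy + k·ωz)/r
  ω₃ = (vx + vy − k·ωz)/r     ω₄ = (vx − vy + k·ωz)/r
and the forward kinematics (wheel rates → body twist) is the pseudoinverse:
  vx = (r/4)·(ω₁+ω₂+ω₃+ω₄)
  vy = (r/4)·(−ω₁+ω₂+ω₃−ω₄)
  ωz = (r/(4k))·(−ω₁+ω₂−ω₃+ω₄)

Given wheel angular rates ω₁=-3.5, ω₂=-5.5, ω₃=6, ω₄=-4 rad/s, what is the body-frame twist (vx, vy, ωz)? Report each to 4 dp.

k = lx + ly = 0.2 + 0.1 = 0.3000
ω₁+ω₂+ω₃+ω₄ = -7.0000  →  vx = (0.04/4)·-7.0000 = -0.0700
−ω₁+ω₂+ω₃−ω₄ = 8.0000  →  vy = (0.04/4)·8.0000 = 0.0800
−ω₁+ω₂−ω₃+ω₄ = -12.0000  →  ωz = (0.04/1.2000)·-12.0000 = -0.4000

(-0.0700, 0.0800, -0.4000)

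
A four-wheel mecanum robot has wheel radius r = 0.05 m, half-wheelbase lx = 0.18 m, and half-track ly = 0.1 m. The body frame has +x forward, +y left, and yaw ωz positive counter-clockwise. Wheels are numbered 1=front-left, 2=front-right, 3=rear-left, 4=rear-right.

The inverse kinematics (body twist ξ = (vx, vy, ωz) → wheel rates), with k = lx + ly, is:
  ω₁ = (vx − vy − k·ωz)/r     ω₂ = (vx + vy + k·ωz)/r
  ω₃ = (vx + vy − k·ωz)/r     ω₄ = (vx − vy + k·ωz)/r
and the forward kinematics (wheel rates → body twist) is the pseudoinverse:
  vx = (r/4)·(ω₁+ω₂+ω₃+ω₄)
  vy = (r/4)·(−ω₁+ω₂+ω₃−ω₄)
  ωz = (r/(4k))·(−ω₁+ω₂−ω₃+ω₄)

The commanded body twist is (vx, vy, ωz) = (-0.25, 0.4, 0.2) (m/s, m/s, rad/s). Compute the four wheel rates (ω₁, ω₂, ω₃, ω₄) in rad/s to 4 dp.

k = lx + ly = 0.18 + 0.1 = 0.2800;  k·ωz = 0.2800·0.2 = 0.0560
ω₁ (FL) = (vx − vy − k·ωz)/r = -0.7060/0.05 = -14.1200
ω₂ (FR) = (vx + vy + k·ωz)/r = 0.2060/0.05 = 4.1200
ω₃ (RL) = (vx + vy − k·ωz)/r = 0.0940/0.05 = 1.8800
ω₄ (RR) = (vx − vy + k·ωz)/r = -0.5940/0.05 = -11.8800

(-14.1200, 4.1200, 1.8800, -11.8800)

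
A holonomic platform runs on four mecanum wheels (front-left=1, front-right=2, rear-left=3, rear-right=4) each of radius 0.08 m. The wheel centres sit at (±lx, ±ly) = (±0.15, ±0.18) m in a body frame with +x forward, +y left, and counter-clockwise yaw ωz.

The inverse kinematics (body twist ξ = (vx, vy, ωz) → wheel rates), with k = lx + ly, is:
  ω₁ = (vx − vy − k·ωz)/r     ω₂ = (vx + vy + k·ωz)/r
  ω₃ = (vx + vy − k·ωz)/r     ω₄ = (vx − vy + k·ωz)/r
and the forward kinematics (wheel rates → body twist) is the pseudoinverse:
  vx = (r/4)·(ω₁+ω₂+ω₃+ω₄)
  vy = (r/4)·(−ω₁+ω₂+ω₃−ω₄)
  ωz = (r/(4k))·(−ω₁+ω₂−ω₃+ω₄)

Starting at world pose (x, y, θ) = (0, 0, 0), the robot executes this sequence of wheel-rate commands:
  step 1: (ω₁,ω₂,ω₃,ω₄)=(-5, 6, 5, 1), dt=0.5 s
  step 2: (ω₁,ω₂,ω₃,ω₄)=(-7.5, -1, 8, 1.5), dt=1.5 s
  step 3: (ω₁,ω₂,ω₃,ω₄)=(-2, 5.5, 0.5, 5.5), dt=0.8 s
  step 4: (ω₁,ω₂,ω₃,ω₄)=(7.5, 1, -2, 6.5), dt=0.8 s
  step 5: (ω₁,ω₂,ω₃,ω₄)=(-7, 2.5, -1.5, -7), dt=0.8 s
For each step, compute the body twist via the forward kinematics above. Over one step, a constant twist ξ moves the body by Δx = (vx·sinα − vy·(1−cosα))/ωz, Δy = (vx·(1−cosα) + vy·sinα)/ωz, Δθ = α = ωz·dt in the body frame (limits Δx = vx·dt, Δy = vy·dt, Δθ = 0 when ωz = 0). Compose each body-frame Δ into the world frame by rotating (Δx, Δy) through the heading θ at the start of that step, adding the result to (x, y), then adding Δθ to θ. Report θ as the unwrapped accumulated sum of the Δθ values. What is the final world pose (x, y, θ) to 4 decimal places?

(0.1159, 0.6060, 1.1091)

step 1: ξ=(vx,vy,ωz)=(0.1400, 0.3000, 0.4242), dt=0.5 → body Δ=(0.0536, 0.1563, 0.2121) → world pose (0.0536, 0.1563, 0.2121)
step 2: ξ=(vx,vy,ωz)=(0.0200, 0.2600, 0.0000), dt=1.5 → body Δ=(0.0300, 0.3900, 0.0000) → world pose (0.0008, 0.5438, 0.2121)
step 3: ξ=(vx,vy,ωz)=(0.1900, 0.0500, 0.7576), dt=0.8 → body Δ=(0.1311, 0.0823, 0.6061) → world pose (0.1117, 0.6519, 0.8182)
step 4: ξ=(vx,vy,ωz)=(0.2600, -0.3000, 0.1212), dt=0.8 → body Δ=(0.2193, -0.2295, 0.0970) → world pose (0.4291, 0.6550, 0.9152)
step 5: ξ=(vx,vy,ωz)=(-0.2600, 0.3000, 0.2424), dt=0.8 → body Δ=(-0.2299, 0.2184, 0.1939) → world pose (0.1159, 0.6060, 1.1091)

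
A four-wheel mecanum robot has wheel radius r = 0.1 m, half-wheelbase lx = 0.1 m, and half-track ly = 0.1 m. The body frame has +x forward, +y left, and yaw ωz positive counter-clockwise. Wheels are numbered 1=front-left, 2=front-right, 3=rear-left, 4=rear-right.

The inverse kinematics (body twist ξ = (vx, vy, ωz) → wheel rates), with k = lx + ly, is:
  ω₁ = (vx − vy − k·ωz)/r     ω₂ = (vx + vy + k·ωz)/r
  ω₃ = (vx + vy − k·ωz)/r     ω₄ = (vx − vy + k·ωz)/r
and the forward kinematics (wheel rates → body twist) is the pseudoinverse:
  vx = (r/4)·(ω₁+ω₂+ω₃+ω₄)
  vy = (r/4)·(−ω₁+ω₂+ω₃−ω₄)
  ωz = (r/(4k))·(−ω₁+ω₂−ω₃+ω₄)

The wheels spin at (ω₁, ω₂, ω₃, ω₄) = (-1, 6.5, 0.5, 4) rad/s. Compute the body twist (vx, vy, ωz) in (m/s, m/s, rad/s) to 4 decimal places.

(0.2500, 0.1000, 1.3750)

k = lx + ly = 0.1 + 0.1 = 0.2000
ω₁+ω₂+ω₃+ω₄ = 10.0000  →  vx = (0.1/4)·10.0000 = 0.2500
−ω₁+ω₂+ω₃−ω₄ = 4.0000  →  vy = (0.1/4)·4.0000 = 0.1000
−ω₁+ω₂−ω₃+ω₄ = 11.0000  →  ωz = (0.1/0.8000)·11.0000 = 1.3750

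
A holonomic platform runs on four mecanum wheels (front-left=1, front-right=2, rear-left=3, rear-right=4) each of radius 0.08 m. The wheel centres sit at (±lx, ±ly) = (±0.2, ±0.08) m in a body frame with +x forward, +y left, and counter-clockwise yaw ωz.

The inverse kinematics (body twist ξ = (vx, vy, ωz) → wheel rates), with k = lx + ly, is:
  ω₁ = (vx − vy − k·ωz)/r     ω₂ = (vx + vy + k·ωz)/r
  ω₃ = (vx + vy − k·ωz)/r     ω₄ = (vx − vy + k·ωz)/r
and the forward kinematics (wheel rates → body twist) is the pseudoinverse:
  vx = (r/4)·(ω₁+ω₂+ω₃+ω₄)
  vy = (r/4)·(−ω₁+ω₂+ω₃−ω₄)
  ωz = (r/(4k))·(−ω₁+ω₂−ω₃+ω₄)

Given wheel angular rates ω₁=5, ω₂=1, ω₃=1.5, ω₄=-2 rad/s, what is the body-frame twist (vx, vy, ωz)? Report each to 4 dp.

(0.1100, -0.0100, -0.5357)

k = lx + ly = 0.2 + 0.08 = 0.2800
ω₁+ω₂+ω₃+ω₄ = 5.5000  →  vx = (0.08/4)·5.5000 = 0.1100
−ω₁+ω₂+ω₃−ω₄ = -0.5000  →  vy = (0.08/4)·-0.5000 = -0.0100
−ω₁+ω₂−ω₃+ω₄ = -7.5000  →  ωz = (0.08/1.1200)·-7.5000 = -0.5357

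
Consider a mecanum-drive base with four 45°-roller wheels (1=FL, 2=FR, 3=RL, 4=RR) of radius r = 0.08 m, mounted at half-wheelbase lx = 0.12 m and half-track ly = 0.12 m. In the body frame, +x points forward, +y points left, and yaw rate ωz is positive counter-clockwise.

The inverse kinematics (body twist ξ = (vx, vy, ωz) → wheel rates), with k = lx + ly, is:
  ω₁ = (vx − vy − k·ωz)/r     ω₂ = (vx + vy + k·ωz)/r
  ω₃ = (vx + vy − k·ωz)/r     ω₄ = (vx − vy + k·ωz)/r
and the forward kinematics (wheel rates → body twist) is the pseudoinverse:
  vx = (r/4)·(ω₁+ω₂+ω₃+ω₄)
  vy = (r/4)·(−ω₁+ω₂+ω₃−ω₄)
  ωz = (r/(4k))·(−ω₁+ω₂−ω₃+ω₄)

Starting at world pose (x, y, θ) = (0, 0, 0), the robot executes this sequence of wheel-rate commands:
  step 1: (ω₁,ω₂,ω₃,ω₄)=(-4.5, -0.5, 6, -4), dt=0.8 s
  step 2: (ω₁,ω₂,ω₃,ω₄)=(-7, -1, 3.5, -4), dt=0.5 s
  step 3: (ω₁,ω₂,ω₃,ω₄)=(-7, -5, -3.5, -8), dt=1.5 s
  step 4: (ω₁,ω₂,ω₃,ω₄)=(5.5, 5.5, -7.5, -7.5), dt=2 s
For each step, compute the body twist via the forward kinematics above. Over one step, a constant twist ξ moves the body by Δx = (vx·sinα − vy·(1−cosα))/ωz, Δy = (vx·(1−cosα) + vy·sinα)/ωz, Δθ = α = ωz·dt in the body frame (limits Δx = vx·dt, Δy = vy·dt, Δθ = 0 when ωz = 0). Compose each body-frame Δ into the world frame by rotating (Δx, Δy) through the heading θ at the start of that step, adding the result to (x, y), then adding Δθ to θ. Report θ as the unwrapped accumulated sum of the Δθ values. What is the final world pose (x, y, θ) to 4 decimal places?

step 1: ξ=(vx,vy,ωz)=(-0.0600, 0.2800, -0.5000), dt=0.8 → body Δ=(-0.0025, 0.2275, -0.4000) → world pose (-0.0025, 0.2275, -0.4000)
step 2: ξ=(vx,vy,ωz)=(-0.1700, 0.2700, -0.1250), dt=0.5 → body Δ=(-0.0807, 0.1376, -0.0625) → world pose (-0.0233, 0.3857, -0.4625)
step 3: ξ=(vx,vy,ωz)=(-0.4700, 0.1300, -0.2083), dt=1.5 → body Δ=(-0.6634, 0.3011, -0.3125) → world pose (-0.4826, 0.9511, -0.7750)
step 4: ξ=(vx,vy,ωz)=(-0.0800, 0.0000, 0.0000), dt=2.0 → body Δ=(-0.1600, 0.0000, 0.0000) → world pose (-0.5969, 1.0631, -0.7750)

(-0.5969, 1.0631, -0.7750)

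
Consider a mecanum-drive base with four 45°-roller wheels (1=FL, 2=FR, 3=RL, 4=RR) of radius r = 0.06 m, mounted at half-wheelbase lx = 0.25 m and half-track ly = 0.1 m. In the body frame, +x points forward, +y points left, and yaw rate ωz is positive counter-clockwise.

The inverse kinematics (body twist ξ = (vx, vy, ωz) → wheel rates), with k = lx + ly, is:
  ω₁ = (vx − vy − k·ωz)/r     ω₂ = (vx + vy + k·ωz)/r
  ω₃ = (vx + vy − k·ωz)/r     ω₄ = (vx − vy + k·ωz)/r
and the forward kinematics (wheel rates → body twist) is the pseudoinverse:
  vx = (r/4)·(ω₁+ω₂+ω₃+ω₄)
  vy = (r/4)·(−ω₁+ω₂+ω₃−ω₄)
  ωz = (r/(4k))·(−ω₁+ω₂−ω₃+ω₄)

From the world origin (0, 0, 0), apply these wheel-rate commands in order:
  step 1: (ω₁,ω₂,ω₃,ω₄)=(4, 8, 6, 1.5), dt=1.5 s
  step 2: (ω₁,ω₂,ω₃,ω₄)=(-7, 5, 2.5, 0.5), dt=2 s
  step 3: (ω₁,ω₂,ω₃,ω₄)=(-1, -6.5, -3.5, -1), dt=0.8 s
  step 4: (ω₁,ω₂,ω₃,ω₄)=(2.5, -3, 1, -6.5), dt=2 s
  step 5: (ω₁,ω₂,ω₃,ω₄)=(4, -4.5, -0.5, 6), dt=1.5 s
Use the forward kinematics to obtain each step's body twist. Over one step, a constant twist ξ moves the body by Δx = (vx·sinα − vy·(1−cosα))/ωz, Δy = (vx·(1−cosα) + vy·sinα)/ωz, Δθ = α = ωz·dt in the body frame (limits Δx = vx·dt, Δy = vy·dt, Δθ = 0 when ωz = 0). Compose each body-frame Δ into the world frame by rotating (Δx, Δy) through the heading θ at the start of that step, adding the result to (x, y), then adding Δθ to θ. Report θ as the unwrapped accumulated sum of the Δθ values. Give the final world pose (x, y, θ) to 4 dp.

(0.0498, 0.0777, -0.5207)

step 1: ξ=(vx,vy,ωz)=(0.2925, 0.1275, -0.0214), dt=1.5 → body Δ=(0.4417, 0.1842, -0.0321) → world pose (0.4417, 0.1842, -0.0321)
step 2: ξ=(vx,vy,ωz)=(0.0150, 0.2100, 0.4286), dt=2.0 → body Δ=(-0.1428, 0.3825, 0.8571) → world pose (0.3113, 0.5711, 0.8250)
step 3: ξ=(vx,vy,ωz)=(-0.1800, -0.1200, -0.1286), dt=0.8 → body Δ=(-0.1487, -0.0884, -0.1029) → world pose (0.2754, 0.4019, 0.7221)
step 4: ξ=(vx,vy,ωz)=(-0.0900, 0.0300, -0.5571), dt=2.0 → body Δ=(-0.1149, 0.1387, -1.1143) → world pose (0.0975, 0.4300, -0.3921)
step 5: ξ=(vx,vy,ωz)=(0.0750, -0.2250, -0.0857), dt=1.5 → body Δ=(0.0905, -0.3438, -0.1286) → world pose (0.0498, 0.0777, -0.5207)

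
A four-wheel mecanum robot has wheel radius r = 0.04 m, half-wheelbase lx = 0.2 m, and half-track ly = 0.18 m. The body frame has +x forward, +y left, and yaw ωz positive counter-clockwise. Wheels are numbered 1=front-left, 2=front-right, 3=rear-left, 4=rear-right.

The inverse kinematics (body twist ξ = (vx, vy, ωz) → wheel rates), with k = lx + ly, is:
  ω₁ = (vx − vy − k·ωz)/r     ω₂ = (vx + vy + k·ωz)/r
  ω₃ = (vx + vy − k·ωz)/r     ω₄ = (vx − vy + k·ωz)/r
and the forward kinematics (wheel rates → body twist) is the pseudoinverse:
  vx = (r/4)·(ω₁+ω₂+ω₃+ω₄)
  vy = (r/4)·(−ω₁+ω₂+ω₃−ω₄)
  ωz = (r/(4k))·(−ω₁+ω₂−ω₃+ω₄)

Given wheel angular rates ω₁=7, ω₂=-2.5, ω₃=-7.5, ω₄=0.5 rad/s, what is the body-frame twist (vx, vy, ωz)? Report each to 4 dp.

k = lx + ly = 0.2 + 0.18 = 0.3800
ω₁+ω₂+ω₃+ω₄ = -2.5000  →  vx = (0.04/4)·-2.5000 = -0.0250
−ω₁+ω₂+ω₃−ω₄ = -17.5000  →  vy = (0.04/4)·-17.5000 = -0.1750
−ω₁+ω₂−ω₃+ω₄ = -1.5000  →  ωz = (0.04/1.5200)·-1.5000 = -0.0395

(-0.0250, -0.1750, -0.0395)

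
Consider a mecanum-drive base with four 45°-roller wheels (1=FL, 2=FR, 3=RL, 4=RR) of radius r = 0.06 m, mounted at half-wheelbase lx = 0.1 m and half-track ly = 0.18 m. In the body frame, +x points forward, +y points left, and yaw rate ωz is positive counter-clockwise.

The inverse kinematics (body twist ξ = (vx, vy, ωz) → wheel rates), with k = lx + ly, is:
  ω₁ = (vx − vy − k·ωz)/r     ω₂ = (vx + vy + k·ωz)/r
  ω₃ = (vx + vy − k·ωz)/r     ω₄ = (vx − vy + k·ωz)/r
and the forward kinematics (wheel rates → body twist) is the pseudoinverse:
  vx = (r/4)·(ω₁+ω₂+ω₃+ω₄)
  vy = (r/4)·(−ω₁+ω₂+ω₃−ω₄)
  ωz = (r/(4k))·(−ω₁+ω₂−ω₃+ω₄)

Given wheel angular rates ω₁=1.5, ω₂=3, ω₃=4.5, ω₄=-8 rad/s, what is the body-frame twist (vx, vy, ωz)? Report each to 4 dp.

(0.0150, 0.2100, -0.5893)

k = lx + ly = 0.1 + 0.18 = 0.2800
ω₁+ω₂+ω₃+ω₄ = 1.0000  →  vx = (0.06/4)·1.0000 = 0.0150
−ω₁+ω₂+ω₃−ω₄ = 14.0000  →  vy = (0.06/4)·14.0000 = 0.2100
−ω₁+ω₂−ω₃+ω₄ = -11.0000  →  ωz = (0.06/1.1200)·-11.0000 = -0.5893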